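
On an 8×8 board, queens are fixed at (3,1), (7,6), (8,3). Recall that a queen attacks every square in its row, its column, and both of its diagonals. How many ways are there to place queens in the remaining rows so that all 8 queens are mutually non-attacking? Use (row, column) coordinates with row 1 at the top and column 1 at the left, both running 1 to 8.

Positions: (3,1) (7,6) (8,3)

Branch on row 1: col 2 → 0; col 4 → 2; col 5 → 1; col 7 → 0; col 8 → 0.
Sum: 0 + 2 + 1 + 0 + 0 = 3.

3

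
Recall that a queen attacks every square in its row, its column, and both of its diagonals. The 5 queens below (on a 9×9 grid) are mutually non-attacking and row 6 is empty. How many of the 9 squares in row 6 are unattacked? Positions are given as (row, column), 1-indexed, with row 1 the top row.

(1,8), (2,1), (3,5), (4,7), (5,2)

(1,8) attacks row 6 at column 8 and diagonals 3.
(2,1) attacks row 6 at column 1 and diagonals 5.
(3,5) attacks row 6 at column 5 and diagonals 2, 8.
(4,7) attacks row 6 at column 7 and diagonals 5, 9.
(5,2) attacks row 6 at column 2 and diagonals 1, 3.
Attacked columns: {1, 2, 3, 5, 7, 8, 9}. Safe: {4, 6}.

2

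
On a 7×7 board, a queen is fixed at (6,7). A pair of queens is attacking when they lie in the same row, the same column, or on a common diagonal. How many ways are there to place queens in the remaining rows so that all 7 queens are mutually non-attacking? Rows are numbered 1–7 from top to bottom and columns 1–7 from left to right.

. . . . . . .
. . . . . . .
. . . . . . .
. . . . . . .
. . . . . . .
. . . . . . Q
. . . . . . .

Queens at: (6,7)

7

Branch on row 1: col 1 → 1; col 3 → 2; col 4 → 2; col 5 → 1; col 6 → 1.
Sum: 1 + 2 + 2 + 1 + 1 = 7.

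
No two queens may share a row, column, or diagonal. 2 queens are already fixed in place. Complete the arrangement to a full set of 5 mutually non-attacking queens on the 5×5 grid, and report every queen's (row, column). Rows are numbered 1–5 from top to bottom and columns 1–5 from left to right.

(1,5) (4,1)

Row 2: attacked by (1,5)→{4,5}; (4,1)→{1,3}. Safe: 2. Place at column 2.
Row 3: attacked by (1,5)→{3,5}; (2,2)→{1,2,3}; (4,1)→{1,2}. Safe: 4. Place at column 4.
Row 5: attacked by (1,5)→{1,5}; (2,2)→{2,5}; (3,4)→{2,4}; (4,1)→{1,2}. Safe: 3. Place at column 3.
Columns [5, 2, 4, 1, 3], r−c [-4, 0, -1, 3, 2], r+c [6, 4, 7, 5, 8] are all distinct, so no two queens attack.

(1,5) (2,2) (3,4) (4,1) (5,3)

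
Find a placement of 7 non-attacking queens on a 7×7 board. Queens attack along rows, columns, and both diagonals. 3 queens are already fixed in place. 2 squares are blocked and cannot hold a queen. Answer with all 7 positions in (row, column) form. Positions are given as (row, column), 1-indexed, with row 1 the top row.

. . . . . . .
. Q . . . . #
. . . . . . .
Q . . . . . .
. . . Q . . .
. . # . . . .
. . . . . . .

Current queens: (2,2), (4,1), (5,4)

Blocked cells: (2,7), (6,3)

(1,6) (2,2) (3,5) (4,1) (5,4) (6,7) (7,3)

Row 1: attacked by (2,2)→{1,2,3}; (4,1)→{1,4}; (5,4)→{4}. Safe: 5, 6, 7. Place at column 6.
Row 3: attacked by (1,6)→{4,6}; (2,2)→{1,2,3}; (4,1)→{1,2}; (5,4)→{2,4,6}. Safe: 5, 7. Place at column 5.
Row 6: attacked by (1,6)→{1,6}; (2,2)→{2,6}; (3,5)→{2,5}; (4,1)→{1,3}; (5,4)→{3,4,5}. Blocked: 3. Safe: 7. Place at column 7.
Row 7: attacked by (1,6)→{6}; (2,2)→{2,7}; (3,5)→{1,5}; (4,1)→{1,4}; (5,4)→{2,4,6}; (6,7)→{6,7}. Safe: 3. Place at column 3.
Columns [6, 2, 5, 1, 4, 7, 3], r−c [-5, 0, -2, 3, 1, -1, 4], r+c [7, 4, 8, 5, 9, 13, 10] are all distinct, so no two queens attack.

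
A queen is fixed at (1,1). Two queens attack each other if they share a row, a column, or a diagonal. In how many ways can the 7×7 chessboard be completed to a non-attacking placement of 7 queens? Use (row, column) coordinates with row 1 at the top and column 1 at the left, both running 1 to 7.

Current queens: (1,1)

Branch on row 2: col 3 → 1; col 4 → 1; col 5 → 1; col 6 → 1; col 7 → 0.
Sum: 1 + 1 + 1 + 1 + 0 = 4.

4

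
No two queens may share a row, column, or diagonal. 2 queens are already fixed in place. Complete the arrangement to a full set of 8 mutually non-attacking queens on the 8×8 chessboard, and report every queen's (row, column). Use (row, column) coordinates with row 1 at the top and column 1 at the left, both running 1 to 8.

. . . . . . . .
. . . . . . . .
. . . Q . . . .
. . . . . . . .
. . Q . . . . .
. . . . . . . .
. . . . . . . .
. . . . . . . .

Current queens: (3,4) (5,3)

(1,5) (2,7) (3,4) (4,1) (5,3) (6,8) (7,6) (8,2)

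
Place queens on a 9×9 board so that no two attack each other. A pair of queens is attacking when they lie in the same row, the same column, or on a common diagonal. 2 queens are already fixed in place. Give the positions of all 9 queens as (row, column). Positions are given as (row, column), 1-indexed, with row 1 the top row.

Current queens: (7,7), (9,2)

Row 1: attacked by (7,7)→{1,7}; (9,2)→{2}. Safe: 3, 4, 5, 6, 8, 9. Place at column 8.
Row 2: attacked by (1,8)→{7,8,9}; (7,7)→{2,7}; (9,2)→{2,9}. Safe: 1, 3, 4, 5, 6. Place at column 1.
Row 3: attacked by (1,8)→{6,8}; (2,1)→{1,2}; (7,7)→{3,7}; (9,2)→{2,8}. Safe: 4, 5, 9. Place at column 4.
Row 4: attacked by (1,8)→{5,8}; (2,1)→{1,3}; (3,4)→{3,4,5}; (7,7)→{4,7}; (9,2)→{2,7}. Safe: 6, 9. Place at column 6.
Row 5: attacked by (1,8)→{4,8}; (2,1)→{1,4}; (3,4)→{2,4,6}; (4,6)→{5,6,7}; (7,7)→{5,7,9}; (9,2)→{2,6}. Safe: 3. Place at column 3.
Row 6: attacked by (1,8)→{3,8}; (2,1)→{1,5}; (3,4)→{1,4,7}; (4,6)→{4,6,8}; (5,3)→{2,3,4}; (7,7)→{6,7,8}; (9,2)→{2,5}. Safe: 9. Place at column 9.
Row 8: attacked by (1,8)→{1,8}; (2,1)→{1,7}; (3,4)→{4,9}; (4,6)→{2,6}; (5,3)→{3,6}; (6,9)→{7,9}; (7,7)→{6,7,8}; (9,2)→{1,2,3}. Safe: 5. Place at column 5.
Columns [8, 1, 4, 6, 3, 9, 7, 5, 2], r−c [-7, 1, -1, -2, 2, -3, 0, 3, 7], r+c [9, 3, 7, 10, 8, 15, 14, 13, 11] are all distinct, so no two queens attack.

(1,8) (2,1) (3,4) (4,6) (5,3) (6,9) (7,7) (8,5) (9,2)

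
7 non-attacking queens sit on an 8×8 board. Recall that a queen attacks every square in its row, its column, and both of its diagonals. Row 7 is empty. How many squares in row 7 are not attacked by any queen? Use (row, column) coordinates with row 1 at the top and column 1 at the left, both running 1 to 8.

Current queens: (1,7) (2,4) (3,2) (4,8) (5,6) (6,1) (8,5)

(1,7) attacks row 7 at column 7 and diagonals 1.
(2,4) attacks row 7 at column 4.
(3,2) attacks row 7 at column 2 and diagonals 6.
(4,8) attacks row 7 at column 8 and diagonals 5.
(5,6) attacks row 7 at column 6 and diagonals 4, 8.
(6,1) attacks row 7 at column 1 and diagonals 2.
(8,5) attacks row 7 at column 5 and diagonals 4, 6.
Attacked columns: {1, 2, 4, 5, 6, 7, 8}. Safe: {3}.

1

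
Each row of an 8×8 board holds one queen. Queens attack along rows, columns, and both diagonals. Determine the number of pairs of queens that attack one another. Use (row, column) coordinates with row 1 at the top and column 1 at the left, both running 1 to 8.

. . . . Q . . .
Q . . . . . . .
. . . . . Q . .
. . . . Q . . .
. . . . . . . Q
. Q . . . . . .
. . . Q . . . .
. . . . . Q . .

Same column: (1,5)–(4,5) (column 5); (3,6)–(8,6) (column 6).
Same diagonal: (3,6)–(4,5) (|3−4| = |6−5| = 1); (3,6)–(5,8) (|3−5| = |6−8| = 2).
Total attacking pairs: 4.

4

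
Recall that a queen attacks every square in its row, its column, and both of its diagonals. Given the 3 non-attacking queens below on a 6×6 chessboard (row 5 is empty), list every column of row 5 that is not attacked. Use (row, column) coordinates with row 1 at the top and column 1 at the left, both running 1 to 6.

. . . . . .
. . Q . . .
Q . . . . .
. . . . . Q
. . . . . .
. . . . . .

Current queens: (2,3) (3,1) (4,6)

(2,3) attacks row 5 at column 3 and diagonals 6.
(3,1) attacks row 5 at column 1 and diagonals 3.
(4,6) attacks row 5 at column 6 and diagonals 5.
Attacked columns: {1, 3, 5, 6}. Safe: {2, 4}.

columns 2, 4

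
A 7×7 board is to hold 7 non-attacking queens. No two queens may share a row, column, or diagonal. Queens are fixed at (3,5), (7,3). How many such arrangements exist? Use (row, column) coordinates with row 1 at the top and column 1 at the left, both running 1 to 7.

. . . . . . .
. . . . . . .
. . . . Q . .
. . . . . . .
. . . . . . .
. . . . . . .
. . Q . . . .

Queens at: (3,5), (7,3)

2

Branch on row 1: col 1 → 0; col 2 → 0; col 4 → 1; col 6 → 1.
Sum: 0 + 0 + 1 + 1 = 2.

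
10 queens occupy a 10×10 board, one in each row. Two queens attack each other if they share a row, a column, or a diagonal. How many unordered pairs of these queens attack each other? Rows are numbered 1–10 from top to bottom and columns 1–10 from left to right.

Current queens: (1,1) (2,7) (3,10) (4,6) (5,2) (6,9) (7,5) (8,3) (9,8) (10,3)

2

Same column: (8,3)–(10,3) (column 3).
Same diagonal: (3,10)–(10,3) (|3−10| = |10−3| = 7).
Total attacking pairs: 2.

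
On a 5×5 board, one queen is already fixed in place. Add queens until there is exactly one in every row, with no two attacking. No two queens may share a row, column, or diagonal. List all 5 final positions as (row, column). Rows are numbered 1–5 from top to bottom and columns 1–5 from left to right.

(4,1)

(1,5) (2,2) (3,4) (4,1) (5,3)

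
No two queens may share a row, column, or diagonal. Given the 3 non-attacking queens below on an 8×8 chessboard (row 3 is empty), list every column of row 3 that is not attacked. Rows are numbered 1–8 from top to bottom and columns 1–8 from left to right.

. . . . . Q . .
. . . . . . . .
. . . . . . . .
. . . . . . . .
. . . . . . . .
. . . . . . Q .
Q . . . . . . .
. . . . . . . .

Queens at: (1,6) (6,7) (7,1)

(1,6) attacks row 3 at column 6 and diagonals 4, 8.
(6,7) attacks row 3 at column 7 and diagonals 4.
(7,1) attacks row 3 at column 1 and diagonals 5.
Attacked columns: {1, 4, 5, 6, 7, 8}. Safe: {2, 3}.

columns 2, 3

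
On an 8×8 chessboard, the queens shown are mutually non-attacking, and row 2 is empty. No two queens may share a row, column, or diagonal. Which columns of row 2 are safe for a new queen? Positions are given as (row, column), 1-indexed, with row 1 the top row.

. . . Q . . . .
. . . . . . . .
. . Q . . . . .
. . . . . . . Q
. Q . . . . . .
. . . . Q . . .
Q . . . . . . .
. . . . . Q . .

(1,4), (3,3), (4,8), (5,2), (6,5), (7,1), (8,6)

(1,4) attacks row 2 at column 4 and diagonals 3, 5.
(3,3) attacks row 2 at column 3 and diagonals 2, 4.
(4,8) attacks row 2 at column 8 and diagonals 6.
(5,2) attacks row 2 at column 2 and diagonals 5.
(6,5) attacks row 2 at column 5 and diagonals 1.
(7,1) attacks row 2 at column 1 and diagonals 6.
(8,6) attacks row 2 at column 6.
Attacked columns: {1, 2, 3, 4, 5, 6, 8}. Safe: {7}.

columns 7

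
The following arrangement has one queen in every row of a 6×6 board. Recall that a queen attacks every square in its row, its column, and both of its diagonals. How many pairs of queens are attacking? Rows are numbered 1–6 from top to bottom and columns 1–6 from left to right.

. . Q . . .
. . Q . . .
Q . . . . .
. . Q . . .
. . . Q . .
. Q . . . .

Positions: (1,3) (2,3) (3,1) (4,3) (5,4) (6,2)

5

Same column: (1,3)–(2,3) (column 3); (1,3)–(4,3) (column 3); (2,3)–(4,3) (column 3).
Same diagonal: (1,3)–(3,1) (|1−3| = |3−1| = 2); (4,3)–(5,4) (|4−5| = |3−4| = 1).
Total attacking pairs: 5.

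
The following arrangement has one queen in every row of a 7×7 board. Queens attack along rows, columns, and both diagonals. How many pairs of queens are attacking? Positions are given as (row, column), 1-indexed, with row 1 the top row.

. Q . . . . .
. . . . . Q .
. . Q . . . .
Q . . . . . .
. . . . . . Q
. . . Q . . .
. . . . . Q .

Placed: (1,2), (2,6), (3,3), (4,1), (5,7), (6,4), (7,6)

1

Same column: (2,6)–(7,6) (column 6).
Total attacking pairs: 1.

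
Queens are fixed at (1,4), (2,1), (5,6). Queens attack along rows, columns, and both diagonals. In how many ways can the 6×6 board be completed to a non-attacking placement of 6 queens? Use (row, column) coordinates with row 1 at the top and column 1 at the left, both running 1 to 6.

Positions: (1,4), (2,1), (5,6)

1

Branch on row 3: col 3 → 0; col 5 → 1.
Sum: 0 + 1 = 1.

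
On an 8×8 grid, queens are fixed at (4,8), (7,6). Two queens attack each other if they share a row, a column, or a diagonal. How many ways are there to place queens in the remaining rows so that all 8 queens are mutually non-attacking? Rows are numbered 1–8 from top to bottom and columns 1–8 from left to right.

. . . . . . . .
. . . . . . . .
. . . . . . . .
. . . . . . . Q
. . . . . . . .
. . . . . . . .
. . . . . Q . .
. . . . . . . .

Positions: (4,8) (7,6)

3

Branch on row 1: col 1 → 1; col 2 → 1; col 3 → 0; col 4 → 1; col 7 → 0.
Sum: 1 + 1 + 0 + 1 + 0 = 3.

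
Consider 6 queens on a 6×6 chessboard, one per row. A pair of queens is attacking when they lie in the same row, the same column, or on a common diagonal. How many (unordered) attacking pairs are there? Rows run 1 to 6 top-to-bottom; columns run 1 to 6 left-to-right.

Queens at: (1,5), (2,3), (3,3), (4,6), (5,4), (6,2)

Same column: (2,3)–(3,3) (column 3).
Same diagonal: (1,5)–(3,3) (|1−3| = |5−3| = 2).
Total attacking pairs: 2.

2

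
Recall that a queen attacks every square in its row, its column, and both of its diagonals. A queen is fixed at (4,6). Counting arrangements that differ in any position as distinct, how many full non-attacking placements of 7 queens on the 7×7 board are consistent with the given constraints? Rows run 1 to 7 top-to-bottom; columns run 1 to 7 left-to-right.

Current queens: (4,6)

Branch on row 1: col 1 → 1; col 2 → 0; col 4 → 2; col 5 → 2; col 7 → 1.
Sum: 1 + 0 + 2 + 2 + 1 = 6.

6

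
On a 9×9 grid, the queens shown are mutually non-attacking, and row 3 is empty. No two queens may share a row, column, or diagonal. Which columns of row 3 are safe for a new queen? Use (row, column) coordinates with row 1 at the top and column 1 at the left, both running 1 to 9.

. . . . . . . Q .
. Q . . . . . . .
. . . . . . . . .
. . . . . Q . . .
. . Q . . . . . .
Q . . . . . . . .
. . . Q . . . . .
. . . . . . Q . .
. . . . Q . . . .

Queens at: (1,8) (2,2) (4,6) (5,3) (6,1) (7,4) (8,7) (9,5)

columns 9

(1,8) attacks row 3 at column 8 and diagonals 6.
(2,2) attacks row 3 at column 2 and diagonals 1, 3.
(4,6) attacks row 3 at column 6 and diagonals 5, 7.
(5,3) attacks row 3 at column 3 and diagonals 1, 5.
(6,1) attacks row 3 at column 1 and diagonals 4.
(7,4) attacks row 3 at column 4 and diagonals 8.
(8,7) attacks row 3 at column 7 and diagonals 2.
(9,5) attacks row 3 at column 5.
Attacked columns: {1, 2, 3, 4, 5, 6, 7, 8}. Safe: {9}.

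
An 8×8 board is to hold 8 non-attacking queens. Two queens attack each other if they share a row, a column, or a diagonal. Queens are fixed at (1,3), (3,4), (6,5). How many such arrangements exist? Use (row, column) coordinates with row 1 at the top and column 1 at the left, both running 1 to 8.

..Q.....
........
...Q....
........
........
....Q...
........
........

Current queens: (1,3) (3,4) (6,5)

Branch on row 2: col 6 → 2; col 7 → 0; col 8 → 0.
Sum: 2 + 0 + 0 = 2.

2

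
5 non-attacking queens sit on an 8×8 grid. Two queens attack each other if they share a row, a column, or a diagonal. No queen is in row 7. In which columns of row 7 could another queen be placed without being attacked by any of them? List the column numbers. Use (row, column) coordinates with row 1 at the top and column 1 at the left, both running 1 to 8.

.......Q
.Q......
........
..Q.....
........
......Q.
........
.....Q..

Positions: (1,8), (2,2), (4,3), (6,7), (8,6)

columns 1, 4

(1,8) attacks row 7 at column 8 and diagonals 2.
(2,2) attacks row 7 at column 2 and diagonals 7.
(4,3) attacks row 7 at column 3 and diagonals 6.
(6,7) attacks row 7 at column 7 and diagonals 6, 8.
(8,6) attacks row 7 at column 6 and diagonals 5, 7.
Attacked columns: {2, 3, 5, 6, 7, 8}. Safe: {1, 4}.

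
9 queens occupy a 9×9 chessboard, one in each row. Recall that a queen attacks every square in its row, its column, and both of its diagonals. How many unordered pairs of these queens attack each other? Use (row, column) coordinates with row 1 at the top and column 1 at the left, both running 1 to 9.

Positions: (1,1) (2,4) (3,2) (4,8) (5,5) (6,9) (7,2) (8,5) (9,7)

Same column: (3,2)–(7,2) (column 2); (5,5)–(8,5) (column 5).
Same diagonal: (1,1)–(5,5) (|1−5| = |1−5| = 4).
Total attacking pairs: 3.

3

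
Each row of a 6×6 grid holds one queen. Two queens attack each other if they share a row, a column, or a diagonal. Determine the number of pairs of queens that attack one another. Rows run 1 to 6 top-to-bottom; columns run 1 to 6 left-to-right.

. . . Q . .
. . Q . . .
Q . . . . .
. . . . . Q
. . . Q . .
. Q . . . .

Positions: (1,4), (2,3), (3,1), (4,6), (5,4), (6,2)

2

Same column: (1,4)–(5,4) (column 4).
Same diagonal: (1,4)–(2,3) (|1−2| = |4−3| = 1).
Total attacking pairs: 2.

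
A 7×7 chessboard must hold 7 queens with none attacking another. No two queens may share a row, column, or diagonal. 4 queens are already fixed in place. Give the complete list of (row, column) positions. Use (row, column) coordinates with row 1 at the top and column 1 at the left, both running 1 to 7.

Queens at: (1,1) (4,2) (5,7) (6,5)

(1,1) (2,6) (3,4) (4,2) (5,7) (6,5) (7,3)

Row 2: attacked by (1,1)→{1,2}; (4,2)→{2,4}; (5,7)→{4,7}; (6,5)→{1,5}. Safe: 3, 6. Place at column 6.
Row 3: attacked by (1,1)→{1,3}; (2,6)→{5,6,7}; (4,2)→{1,2,3}; (5,7)→{5,7}; (6,5)→{2,5}. Safe: 4. Place at column 4.
Row 7: attacked by (1,1)→{1,7}; (2,6)→{1,6}; (3,4)→{4}; (4,2)→{2,5}; (5,7)→{5,7}; (6,5)→{4,5,6}. Safe: 3. Place at column 3.
Columns [1, 6, 4, 2, 7, 5, 3], r−c [0, -4, -1, 2, -2, 1, 4], r+c [2, 8, 7, 6, 12, 11, 10] are all distinct, so no two queens attack.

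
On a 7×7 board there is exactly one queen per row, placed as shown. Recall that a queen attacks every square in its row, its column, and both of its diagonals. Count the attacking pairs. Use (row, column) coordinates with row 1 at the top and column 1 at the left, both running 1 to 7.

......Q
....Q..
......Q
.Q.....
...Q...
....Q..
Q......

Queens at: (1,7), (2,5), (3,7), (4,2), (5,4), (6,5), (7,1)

Same column: (1,7)–(3,7) (column 7); (2,5)–(6,5) (column 5).
Same diagonal: (1,7)–(7,1) (|1−7| = |7−1| = 6); (5,4)–(6,5) (|5−6| = |4−5| = 1).
Total attacking pairs: 4.

4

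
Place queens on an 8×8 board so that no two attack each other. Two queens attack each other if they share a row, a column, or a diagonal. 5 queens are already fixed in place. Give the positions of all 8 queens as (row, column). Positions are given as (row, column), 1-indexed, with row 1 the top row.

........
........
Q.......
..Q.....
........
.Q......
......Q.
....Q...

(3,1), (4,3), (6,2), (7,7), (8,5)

(1,8) (2,4) (3,1) (4,3) (5,6) (6,2) (7,7) (8,5)

Row 1: attacked by (3,1)→{1,3}; (4,3)→{3,6}; (6,2)→{2,7}; (7,7)→{1,7}; (8,5)→{5}. Safe: 4, 8. Place at column 8.
Row 2: attacked by (1,8)→{7,8}; (3,1)→{1,2}; (4,3)→{1,3,5}; (6,2)→{2,6}; (7,7)→{2,7}; (8,5)→{5}. Safe: 4. Place at column 4.
Row 5: attacked by (1,8)→{4,8}; (2,4)→{1,4,7}; (3,1)→{1,3}; (4,3)→{2,3,4}; (6,2)→{1,2,3}; (7,7)→{5,7}; (8,5)→{2,5,8}. Safe: 6. Place at column 6.
Columns [8, 4, 1, 3, 6, 2, 7, 5], r−c [-7, -2, 2, 1, -1, 4, 0, 3], r+c [9, 6, 4, 7, 11, 8, 14, 13] are all distinct, so no two queens attack.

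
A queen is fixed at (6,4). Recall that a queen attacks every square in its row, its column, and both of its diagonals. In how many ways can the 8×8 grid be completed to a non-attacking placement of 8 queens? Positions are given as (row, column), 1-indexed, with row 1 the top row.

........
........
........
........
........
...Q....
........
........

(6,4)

Branch on row 1: col 1 → 2; col 2 → 2; col 3 → 3; col 5 → 1; col 6 → 2; col 7 → 2; col 8 → 0.
Sum: 2 + 2 + 3 + 1 + 2 + 2 + 0 = 12.

12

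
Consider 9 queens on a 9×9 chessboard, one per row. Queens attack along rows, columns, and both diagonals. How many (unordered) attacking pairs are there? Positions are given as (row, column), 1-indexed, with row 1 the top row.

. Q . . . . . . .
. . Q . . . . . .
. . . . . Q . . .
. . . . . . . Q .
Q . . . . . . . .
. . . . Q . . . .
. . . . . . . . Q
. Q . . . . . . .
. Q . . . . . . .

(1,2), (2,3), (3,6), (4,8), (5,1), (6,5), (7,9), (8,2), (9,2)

Same column: (1,2)–(8,2) (column 2); (1,2)–(9,2) (column 2); (8,2)–(9,2) (column 2).
Same diagonal: (1,2)–(2,3) (|1−2| = |2−3| = 1); (6,5)–(9,2) (|6−9| = |5−2| = 3).
Total attacking pairs: 5.

5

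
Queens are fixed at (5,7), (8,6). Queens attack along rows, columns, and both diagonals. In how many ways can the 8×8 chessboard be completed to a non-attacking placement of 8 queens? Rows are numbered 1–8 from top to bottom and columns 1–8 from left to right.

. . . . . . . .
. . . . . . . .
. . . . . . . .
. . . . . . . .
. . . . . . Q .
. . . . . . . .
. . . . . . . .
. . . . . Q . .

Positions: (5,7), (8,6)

2

Branch on row 1: col 1 → 0; col 2 → 0; col 4 → 1; col 5 → 0; col 8 → 1.
Sum: 0 + 0 + 1 + 0 + 1 = 2.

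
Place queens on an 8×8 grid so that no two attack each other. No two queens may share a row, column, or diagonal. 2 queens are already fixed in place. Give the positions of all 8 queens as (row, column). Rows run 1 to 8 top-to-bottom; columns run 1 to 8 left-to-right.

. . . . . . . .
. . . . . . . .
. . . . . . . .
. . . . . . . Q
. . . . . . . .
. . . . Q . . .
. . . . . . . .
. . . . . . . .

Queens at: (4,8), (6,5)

(1,4) (2,7) (3,3) (4,8) (5,2) (6,5) (7,1) (8,6)

Row 1: attacked by (4,8)→{5,8}; (6,5)→{5}. Safe: 1, 2, 3, 4, 6, 7. Place at column 4.
Row 2: attacked by (1,4)→{3,4,5}; (4,8)→{6,8}; (6,5)→{1,5}. Safe: 2, 7. Place at column 7.
Row 3: attacked by (1,4)→{2,4,6}; (2,7)→{6,7,8}; (4,8)→{7,8}; (6,5)→{2,5,8}. Safe: 1, 3. Place at column 3.
Row 5: attacked by (1,4)→{4,8}; (2,7)→{4,7}; (3,3)→{1,3,5}; (4,8)→{7,8}; (6,5)→{4,5,6}. Safe: 2. Place at column 2.
Row 7: attacked by (1,4)→{4}; (2,7)→{2,7}; (3,3)→{3,7}; (4,8)→{5,8}; (5,2)→{2,4}; (6,5)→{4,5,6}. Safe: 1. Place at column 1.
Row 8: attacked by (1,4)→{4}; (2,7)→{1,7}; (3,3)→{3,8}; (4,8)→{4,8}; (5,2)→{2,5}; (6,5)→{3,5,7}; (7,1)→{1,2}. Safe: 6. Place at column 6.
Columns [4, 7, 3, 8, 2, 5, 1, 6], r−c [-3, -5, 0, -4, 3, 1, 6, 2], r+c [5, 9, 6, 12, 7, 11, 8, 14] are all distinct, so no two queens attack.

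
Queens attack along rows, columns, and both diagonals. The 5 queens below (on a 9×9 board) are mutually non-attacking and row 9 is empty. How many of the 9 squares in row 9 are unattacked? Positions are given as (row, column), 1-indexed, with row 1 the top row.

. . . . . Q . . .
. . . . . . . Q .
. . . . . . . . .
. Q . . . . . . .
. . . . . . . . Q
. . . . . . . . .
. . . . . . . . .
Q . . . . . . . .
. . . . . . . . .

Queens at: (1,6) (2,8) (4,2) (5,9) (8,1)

(1,6) attacks row 9 at column 6.
(2,8) attacks row 9 at column 8 and diagonals 1.
(4,2) attacks row 9 at column 2 and diagonals 7.
(5,9) attacks row 9 at column 9 and diagonals 5.
(8,1) attacks row 9 at column 1 and diagonals 2.
Attacked columns: {1, 2, 5, 6, 7, 8, 9}. Safe: {3, 4}.

2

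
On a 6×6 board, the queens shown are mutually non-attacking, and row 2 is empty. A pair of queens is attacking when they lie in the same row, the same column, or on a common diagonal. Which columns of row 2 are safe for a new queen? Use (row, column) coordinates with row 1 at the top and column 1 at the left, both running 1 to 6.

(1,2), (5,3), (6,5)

columns 4

(1,2) attacks row 2 at column 2 and diagonals 1, 3.
(5,3) attacks row 2 at column 3 and diagonals 6.
(6,5) attacks row 2 at column 5 and diagonals 1.
Attacked columns: {1, 2, 3, 5, 6}. Safe: {4}.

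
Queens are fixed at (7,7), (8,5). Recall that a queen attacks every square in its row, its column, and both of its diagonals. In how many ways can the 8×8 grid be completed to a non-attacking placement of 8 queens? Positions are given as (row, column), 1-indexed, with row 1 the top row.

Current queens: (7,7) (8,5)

6

Branch on row 1: col 2 → 2; col 3 → 1; col 4 → 1; col 6 → 1; col 8 → 1.
Sum: 2 + 1 + 1 + 1 + 1 = 6.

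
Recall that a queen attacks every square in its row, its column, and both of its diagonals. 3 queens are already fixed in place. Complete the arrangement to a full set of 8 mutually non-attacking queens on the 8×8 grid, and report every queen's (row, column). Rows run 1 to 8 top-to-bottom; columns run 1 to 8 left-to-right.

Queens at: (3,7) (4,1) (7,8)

(1,6) (2,2) (3,7) (4,1) (5,3) (6,5) (7,8) (8,4)

Row 1: attacked by (3,7)→{5,7}; (4,1)→{1,4}; (7,8)→{2,8}. Safe: 3, 6. Place at column 6.
Row 2: attacked by (1,6)→{5,6,7}; (3,7)→{6,7,8}; (4,1)→{1,3}; (7,8)→{3,8}. Safe: 2, 4. Place at column 2.
Row 5: attacked by (1,6)→{2,6}; (2,2)→{2,5}; (3,7)→{5,7}; (4,1)→{1,2}; (7,8)→{6,8}. Safe: 3, 4. Place at column 3.
Row 6: attacked by (1,6)→{1,6}; (2,2)→{2,6}; (3,7)→{4,7}; (4,1)→{1,3}; (5,3)→{2,3,4}; (7,8)→{7,8}. Safe: 5. Place at column 5.
Row 8: attacked by (1,6)→{6}; (2,2)→{2,8}; (3,7)→{2,7}; (4,1)→{1,5}; (5,3)→{3,6}; (6,5)→{3,5,7}; (7,8)→{7,8}. Safe: 4. Place at column 4.
Columns [6, 2, 7, 1, 3, 5, 8, 4], r−c [-5, 0, -4, 3, 2, 1, -1, 4], r+c [7, 4, 10, 5, 8, 11, 15, 12] are all distinct, so no two queens attack.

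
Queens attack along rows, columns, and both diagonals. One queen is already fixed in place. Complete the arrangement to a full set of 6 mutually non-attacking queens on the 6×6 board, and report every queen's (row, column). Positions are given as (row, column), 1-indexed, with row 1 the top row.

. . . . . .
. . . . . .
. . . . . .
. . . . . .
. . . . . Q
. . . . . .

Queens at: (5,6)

(1,4) (2,1) (3,5) (4,2) (5,6) (6,3)

Row 1: attacked by (5,6)→{2,6}. Safe: 1, 3, 4, 5. Place at column 4.
Row 2: attacked by (1,4)→{3,4,5}; (5,6)→{3,6}. Safe: 1, 2. Place at column 1.
Row 3: attacked by (1,4)→{2,4,6}; (2,1)→{1,2}; (5,6)→{4,6}. Safe: 3, 5. Place at column 5.
Row 4: attacked by (1,4)→{1,4}; (2,1)→{1,3}; (3,5)→{4,5,6}; (5,6)→{5,6}. Safe: 2. Place at column 2.
Row 6: attacked by (1,4)→{4}; (2,1)→{1,5}; (3,5)→{2,5}; (4,2)→{2,4}; (5,6)→{5,6}. Safe: 3. Place at column 3.
Columns [4, 1, 5, 2, 6, 3], r−c [-3, 1, -2, 2, -1, 3], r+c [5, 3, 8, 6, 11, 9] are all distinct, so no two queens attack.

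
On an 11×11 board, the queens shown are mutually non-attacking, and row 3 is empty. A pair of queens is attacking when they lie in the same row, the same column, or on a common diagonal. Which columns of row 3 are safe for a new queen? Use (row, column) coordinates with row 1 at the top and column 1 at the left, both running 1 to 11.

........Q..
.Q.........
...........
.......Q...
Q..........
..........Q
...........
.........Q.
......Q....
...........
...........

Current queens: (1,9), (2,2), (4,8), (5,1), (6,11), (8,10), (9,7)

(1,9) attacks row 3 at column 9 and diagonals 7, 11.
(2,2) attacks row 3 at column 2 and diagonals 1, 3.
(4,8) attacks row 3 at column 8 and diagonals 7, 9.
(5,1) attacks row 3 at column 1 and diagonals 3.
(6,11) attacks row 3 at column 11 and diagonals 8.
(8,10) attacks row 3 at column 10 and diagonals 5.
(9,7) attacks row 3 at column 7 and diagonals 1.
Attacked columns: {1, 2, 3, 5, 7, 8, 9, 10, 11}. Safe: {4, 6}.

columns 4, 6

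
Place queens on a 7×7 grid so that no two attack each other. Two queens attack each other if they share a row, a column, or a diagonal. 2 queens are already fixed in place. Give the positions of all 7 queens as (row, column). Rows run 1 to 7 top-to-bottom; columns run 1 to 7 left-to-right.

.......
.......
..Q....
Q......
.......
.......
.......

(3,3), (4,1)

Row 1: attacked by (3,3)→{1,3,5}; (4,1)→{1,4}. Safe: 2, 6, 7. Place at column 2.
Row 2: attacked by (1,2)→{1,2,3}; (3,3)→{2,3,4}; (4,1)→{1,3}. Safe: 5, 6, 7. Place at column 5.
Row 5: attacked by (1,2)→{2,6}; (2,5)→{2,5}; (3,3)→{1,3,5}; (4,1)→{1,2}. Safe: 4, 7. Place at column 7.
Row 6: attacked by (1,2)→{2,7}; (2,5)→{1,5}; (3,3)→{3,6}; (4,1)→{1,3}; (5,7)→{6,7}. Safe: 4. Place at column 4.
Row 7: attacked by (1,2)→{2}; (2,5)→{5}; (3,3)→{3,7}; (4,1)→{1,4}; (5,7)→{5,7}; (6,4)→{3,4,5}. Safe: 6. Place at column 6.
Columns [2, 5, 3, 1, 7, 4, 6], r−c [-1, -3, 0, 3, -2, 2, 1], r+c [3, 7, 6, 5, 12, 10, 13] are all distinct, so no two queens attack.

(1,2) (2,5) (3,3) (4,1) (5,7) (6,4) (7,6)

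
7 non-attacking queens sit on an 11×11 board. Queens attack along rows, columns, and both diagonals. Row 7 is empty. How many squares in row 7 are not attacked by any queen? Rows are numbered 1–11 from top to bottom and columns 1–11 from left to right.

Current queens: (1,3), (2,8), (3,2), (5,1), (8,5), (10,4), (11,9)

2

(1,3) attacks row 7 at column 3 and diagonals 9.
(2,8) attacks row 7 at column 8 and diagonals 3.
(3,2) attacks row 7 at column 2 and diagonals 6.
(5,1) attacks row 7 at column 1 and diagonals 3.
(8,5) attacks row 7 at column 5 and diagonals 4, 6.
(10,4) attacks row 7 at column 4 and diagonals 1, 7.
(11,9) attacks row 7 at column 9 and diagonals 5.
Attacked columns: {1, 2, 3, 4, 5, 6, 7, 8, 9}. Safe: {10, 11}.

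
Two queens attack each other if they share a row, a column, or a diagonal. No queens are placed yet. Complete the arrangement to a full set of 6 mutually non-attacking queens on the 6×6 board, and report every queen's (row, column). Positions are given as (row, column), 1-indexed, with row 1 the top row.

(1,2) (2,4) (3,6) (4,1) (5,3) (6,5)

Row 1: Safe: 1, 2, 3, 4, 5, 6. Place at column 2.
Row 2: attacked by (1,2)→{1,2,3}. Safe: 4, 5, 6. Place at column 4.
Row 3: attacked by (1,2)→{2,4}; (2,4)→{3,4,5}. Safe: 1, 6. Place at column 6.
Row 4: attacked by (1,2)→{2,5}; (2,4)→{2,4,6}; (3,6)→{5,6}. Safe: 1, 3. Place at column 1.
Row 5: attacked by (1,2)→{2,6}; (2,4)→{1,4}; (3,6)→{4,6}; (4,1)→{1,2}. Safe: 3, 5. Place at column 3.
Row 6: attacked by (1,2)→{2}; (2,4)→{4}; (3,6)→{3,6}; (4,1)→{1,3}; (5,3)→{2,3,4}. Safe: 5. Place at column 5.
Columns [2, 4, 6, 1, 3, 5], r−c [-1, -2, -3, 3, 2, 1], r+c [3, 6, 9, 5, 8, 11] are all distinct, so no two queens attack.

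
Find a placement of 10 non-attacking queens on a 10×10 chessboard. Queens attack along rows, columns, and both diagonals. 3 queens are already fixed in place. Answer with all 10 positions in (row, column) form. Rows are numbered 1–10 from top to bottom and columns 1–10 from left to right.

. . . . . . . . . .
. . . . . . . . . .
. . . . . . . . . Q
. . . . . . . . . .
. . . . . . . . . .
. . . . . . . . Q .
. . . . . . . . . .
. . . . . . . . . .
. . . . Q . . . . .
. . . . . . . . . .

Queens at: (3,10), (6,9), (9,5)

Row 1: attacked by (3,10)→{8,10}; (6,9)→{4,9}; (9,5)→{5}. Safe: 1, 2, 3, 6, 7. Place at column 1.
Row 2: attacked by (1,1)→{1,2}; (3,10)→{9,10}; (6,9)→{5,9}; (9,5)→{5}. Safe: 3, 4, 6, 7, 8. Place at column 6.
Row 4: attacked by (1,1)→{1,4}; (2,6)→{4,6,8}; (3,10)→{9,10}; (6,9)→{7,9}; (9,5)→{5,10}. Safe: 2, 3. Place at column 3.
Row 5: attacked by (1,1)→{1,5}; (2,6)→{3,6,9}; (3,10)→{8,10}; (4,3)→{2,3,4}; (6,9)→{8,9,10}; (9,5)→{1,5,9}. Safe: 7. Place at column 7.
Row 7: attacked by (1,1)→{1,7}; (2,6)→{1,6}; (3,10)→{6,10}; (4,3)→{3,6}; (5,7)→{5,7,9}; (6,9)→{8,9,10}; (9,5)→{3,5,7}. Safe: 2, 4. Place at column 4.
Row 8: attacked by (1,1)→{1,8}; (2,6)→{6}; (3,10)→{5,10}; (4,3)→{3,7}; (5,7)→{4,7,10}; (6,9)→{7,9}; (7,4)→{3,4,5}; (9,5)→{4,5,6}. Safe: 2. Place at column 2.
Row 10: attacked by (1,1)→{1,10}; (2,6)→{6}; (3,10)→{3,10}; (4,3)→{3,9}; (5,7)→{2,7}; (6,9)→{5,9}; (7,4)→{1,4,7}; (8,2)→{2,4}; (9,5)→{4,5,6}. Safe: 8. Place at column 8.
Columns [1, 6, 10, 3, 7, 9, 4, 2, 5, 8], r−c [0, -4, -7, 1, -2, -3, 3, 6, 4, 2], r+c [2, 8, 13, 7, 12, 15, 11, 10, 14, 18] are all distinct, so no two queens attack.

(1,1) (2,6) (3,10) (4,3) (5,7) (6,9) (7,4) (8,2) (9,5) (10,8)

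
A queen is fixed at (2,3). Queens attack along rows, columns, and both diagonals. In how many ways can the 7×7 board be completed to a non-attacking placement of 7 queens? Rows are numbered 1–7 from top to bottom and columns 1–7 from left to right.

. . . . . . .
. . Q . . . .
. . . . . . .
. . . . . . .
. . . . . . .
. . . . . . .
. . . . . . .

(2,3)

Branch on row 1: col 1 → 1; col 5 → 1; col 6 → 3; col 7 → 1.
Sum: 1 + 1 + 3 + 1 = 6.

6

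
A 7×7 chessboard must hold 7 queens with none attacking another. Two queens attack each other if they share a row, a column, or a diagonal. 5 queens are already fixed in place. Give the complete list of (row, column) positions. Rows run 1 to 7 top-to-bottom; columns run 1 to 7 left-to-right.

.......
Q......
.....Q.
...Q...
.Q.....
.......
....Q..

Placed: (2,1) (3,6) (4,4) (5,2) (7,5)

(1,3) (2,1) (3,6) (4,4) (5,2) (6,7) (7,5)

Row 1: attacked by (2,1)→{1,2}; (3,6)→{4,6}; (4,4)→{1,4,7}; (5,2)→{2,6}; (7,5)→{5}. Safe: 3. Place at column 3.
Row 6: attacked by (1,3)→{3}; (2,1)→{1,5}; (3,6)→{3,6}; (4,4)→{2,4,6}; (5,2)→{1,2,3}; (7,5)→{4,5,6}. Safe: 7. Place at column 7.
Columns [3, 1, 6, 4, 2, 7, 5], r−c [-2, 1, -3, 0, 3, -1, 2], r+c [4, 3, 9, 8, 7, 13, 12] are all distinct, so no two queens attack.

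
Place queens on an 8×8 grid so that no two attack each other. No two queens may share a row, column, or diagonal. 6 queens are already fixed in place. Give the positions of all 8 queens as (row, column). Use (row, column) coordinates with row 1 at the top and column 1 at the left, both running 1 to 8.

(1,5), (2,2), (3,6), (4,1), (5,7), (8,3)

Row 6: attacked by (1,5)→{5}; (2,2)→{2,6}; (3,6)→{3,6}; (4,1)→{1,3}; (5,7)→{6,7,8}; (8,3)→{1,3,5}. Safe: 4. Place at column 4.
Row 7: attacked by (1,5)→{5}; (2,2)→{2,7}; (3,6)→{2,6}; (4,1)→{1,4}; (5,7)→{5,7}; (6,4)→{3,4,5}; (8,3)→{2,3,4}. Safe: 8. Place at column 8.
Columns [5, 2, 6, 1, 7, 4, 8, 3], r−c [-4, 0, -3, 3, -2, 2, -1, 5], r+c [6, 4, 9, 5, 12, 10, 15, 11] are all distinct, so no two queens attack.

(1,5) (2,2) (3,6) (4,1) (5,7) (6,4) (7,8) (8,3)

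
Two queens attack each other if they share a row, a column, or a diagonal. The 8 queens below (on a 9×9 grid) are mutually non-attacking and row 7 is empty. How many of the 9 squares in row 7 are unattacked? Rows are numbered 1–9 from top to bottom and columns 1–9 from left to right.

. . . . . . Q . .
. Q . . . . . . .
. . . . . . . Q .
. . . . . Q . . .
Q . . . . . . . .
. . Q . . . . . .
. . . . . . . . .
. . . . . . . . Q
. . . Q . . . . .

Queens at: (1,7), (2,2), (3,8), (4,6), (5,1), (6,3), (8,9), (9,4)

(1,7) attacks row 7 at column 7 and diagonals 1.
(2,2) attacks row 7 at column 2 and diagonals 7.
(3,8) attacks row 7 at column 8 and diagonals 4.
(4,6) attacks row 7 at column 6 and diagonals 3, 9.
(5,1) attacks row 7 at column 1 and diagonals 3.
(6,3) attacks row 7 at column 3 and diagonals 2, 4.
(8,9) attacks row 7 at column 9 and diagonals 8.
(9,4) attacks row 7 at column 4 and diagonals 2, 6.
Attacked columns: {1, 2, 3, 4, 6, 7, 8, 9}. Safe: {5}.

1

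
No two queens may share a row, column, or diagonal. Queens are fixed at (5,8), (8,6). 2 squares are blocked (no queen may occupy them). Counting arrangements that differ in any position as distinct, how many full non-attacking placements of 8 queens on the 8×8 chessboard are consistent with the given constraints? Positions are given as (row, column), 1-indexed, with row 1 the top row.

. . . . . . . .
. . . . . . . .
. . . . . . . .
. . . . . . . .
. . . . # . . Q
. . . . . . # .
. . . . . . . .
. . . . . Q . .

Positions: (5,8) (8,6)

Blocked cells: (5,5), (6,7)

Branch on row 1: col 1 → 0; col 2 → 0; col 3 → 1; col 5 → 1; col 7 → 2.
Sum: 0 + 0 + 1 + 1 + 2 = 4.

4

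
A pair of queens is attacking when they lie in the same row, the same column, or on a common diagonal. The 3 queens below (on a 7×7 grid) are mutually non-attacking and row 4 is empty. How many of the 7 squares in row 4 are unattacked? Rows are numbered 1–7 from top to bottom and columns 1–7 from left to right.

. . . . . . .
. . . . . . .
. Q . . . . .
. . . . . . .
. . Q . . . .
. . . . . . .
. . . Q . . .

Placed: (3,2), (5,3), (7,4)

2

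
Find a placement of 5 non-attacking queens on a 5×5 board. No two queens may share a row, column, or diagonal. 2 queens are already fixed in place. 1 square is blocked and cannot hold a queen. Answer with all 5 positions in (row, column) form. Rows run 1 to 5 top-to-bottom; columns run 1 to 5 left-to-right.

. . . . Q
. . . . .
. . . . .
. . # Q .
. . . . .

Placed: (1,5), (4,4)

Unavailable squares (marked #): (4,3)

Row 2: attacked by (1,5)→{4,5}; (4,4)→{2,4}. Safe: 1, 3. Place at column 3.
Row 3: attacked by (1,5)→{3,5}; (2,3)→{2,3,4}; (4,4)→{3,4,5}. Safe: 1. Place at column 1.
Row 5: attacked by (1,5)→{1,5}; (2,3)→{3}; (3,1)→{1,3}; (4,4)→{3,4,5}. Safe: 2. Place at column 2.
Columns [5, 3, 1, 4, 2], r−c [-4, -1, 2, 0, 3], r+c [6, 5, 4, 8, 7] are all distinct, so no two queens attack.

(1,5) (2,3) (3,1) (4,4) (5,2)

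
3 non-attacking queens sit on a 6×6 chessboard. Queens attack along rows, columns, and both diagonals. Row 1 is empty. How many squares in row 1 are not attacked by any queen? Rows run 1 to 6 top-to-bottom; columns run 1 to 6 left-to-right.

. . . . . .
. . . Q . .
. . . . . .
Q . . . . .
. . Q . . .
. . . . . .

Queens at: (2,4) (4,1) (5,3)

2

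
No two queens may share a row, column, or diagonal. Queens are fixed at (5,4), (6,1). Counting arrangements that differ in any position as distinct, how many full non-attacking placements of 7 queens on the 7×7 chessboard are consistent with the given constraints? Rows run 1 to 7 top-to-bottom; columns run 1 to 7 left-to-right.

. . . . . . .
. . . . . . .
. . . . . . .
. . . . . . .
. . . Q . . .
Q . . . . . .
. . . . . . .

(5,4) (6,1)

1

Branch on row 1: col 2 → 1; col 3 → 0; col 5 → 0; col 7 → 0.
Sum: 1 + 0 + 0 + 0 = 1.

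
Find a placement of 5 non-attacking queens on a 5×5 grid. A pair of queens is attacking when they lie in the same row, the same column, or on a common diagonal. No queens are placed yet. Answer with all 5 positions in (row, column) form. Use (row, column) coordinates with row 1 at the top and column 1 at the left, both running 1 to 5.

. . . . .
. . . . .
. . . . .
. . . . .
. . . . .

(1,1) (2,4) (3,2) (4,5) (5,3)

Row 1: Safe: 1, 2, 3, 4, 5. Place at column 1.
Row 2: attacked by (1,1)→{1,2}. Safe: 3, 4, 5. Place at column 4.
Row 3: attacked by (1,1)→{1,3}; (2,4)→{3,4,5}. Safe: 2. Place at column 2.
Row 4: attacked by (1,1)→{1,4}; (2,4)→{2,4}; (3,2)→{1,2,3}. Safe: 5. Place at column 5.
Row 5: attacked by (1,1)→{1,5}; (2,4)→{1,4}; (3,2)→{2,4}; (4,5)→{4,5}. Safe: 3. Place at column 3.
Columns [1, 4, 2, 5, 3], r−c [0, -2, 1, -1, 2], r+c [2, 6, 5, 9, 8] are all distinct, so no two queens attack.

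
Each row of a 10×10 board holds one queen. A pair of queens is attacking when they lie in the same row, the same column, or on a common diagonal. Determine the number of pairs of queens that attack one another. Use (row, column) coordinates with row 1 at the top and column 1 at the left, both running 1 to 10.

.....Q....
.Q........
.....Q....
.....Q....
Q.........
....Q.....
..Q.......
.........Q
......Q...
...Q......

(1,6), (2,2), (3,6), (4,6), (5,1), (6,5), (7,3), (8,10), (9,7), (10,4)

Same column: (1,6)–(3,6) (column 6); (1,6)–(4,6) (column 6); (3,6)–(4,6) (column 6).
Same diagonal: (4,6)–(7,3) (|4−7| = |6−3| = 3); (4,6)–(8,10) (|4−8| = |6−10| = 4); (5,1)–(7,3) (|5−7| = |1−3| = 2).
Total attacking pairs: 6.

6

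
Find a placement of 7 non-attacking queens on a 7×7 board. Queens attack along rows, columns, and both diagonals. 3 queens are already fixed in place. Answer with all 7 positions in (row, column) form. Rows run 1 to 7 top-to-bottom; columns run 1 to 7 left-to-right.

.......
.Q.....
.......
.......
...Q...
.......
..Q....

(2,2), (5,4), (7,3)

(1,6) (2,2) (3,5) (4,1) (5,4) (6,7) (7,3)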